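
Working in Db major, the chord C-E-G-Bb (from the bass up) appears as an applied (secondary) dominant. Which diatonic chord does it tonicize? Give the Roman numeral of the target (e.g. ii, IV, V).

The chord is a dominant seventh chord on C.
A dominant resolves down a perfect fifth: C → F. In Db major, F is scale degree 3, i.e. iii.

iii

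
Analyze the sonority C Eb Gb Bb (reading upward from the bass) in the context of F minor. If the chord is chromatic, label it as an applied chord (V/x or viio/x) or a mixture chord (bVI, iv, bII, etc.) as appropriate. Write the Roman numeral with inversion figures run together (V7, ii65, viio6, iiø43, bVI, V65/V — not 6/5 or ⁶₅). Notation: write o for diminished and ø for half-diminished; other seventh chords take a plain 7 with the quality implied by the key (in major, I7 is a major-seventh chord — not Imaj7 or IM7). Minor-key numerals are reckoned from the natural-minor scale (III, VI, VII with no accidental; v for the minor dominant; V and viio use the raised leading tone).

viiø7/VI

Stacked in thirds the chord is C-Eb-Gb-Bb: a half-diminished seventh chord on C.
C sits a half step below Db (VI in F minor); a diminished chord there is the applied leading-tone chord of VI.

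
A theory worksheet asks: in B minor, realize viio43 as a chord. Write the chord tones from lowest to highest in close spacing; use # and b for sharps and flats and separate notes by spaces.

E G A# C#

In B minor, the leading-tone chord is built on the raised seventh degree, A#.
That chord is spelled A#-C#-E-G.
With the 43 figure the chord is in second inversion; from the bass E upward in close position it reads E-G-A#-C#.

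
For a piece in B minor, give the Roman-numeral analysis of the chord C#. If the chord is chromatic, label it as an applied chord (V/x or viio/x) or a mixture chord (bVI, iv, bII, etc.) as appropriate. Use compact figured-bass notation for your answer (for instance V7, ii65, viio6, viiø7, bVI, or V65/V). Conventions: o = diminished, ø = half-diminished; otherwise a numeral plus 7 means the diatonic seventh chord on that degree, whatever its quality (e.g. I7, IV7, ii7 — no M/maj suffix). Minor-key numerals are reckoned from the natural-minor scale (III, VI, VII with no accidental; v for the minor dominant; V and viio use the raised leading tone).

Stacked in thirds the chord is C#-E#-G#: a major triad on C#.
C# is not a diatonic chord root with this quality in B minor, but it lies a perfect fifth above F# (V), so the chord functions as an applied dominant of V.

V/V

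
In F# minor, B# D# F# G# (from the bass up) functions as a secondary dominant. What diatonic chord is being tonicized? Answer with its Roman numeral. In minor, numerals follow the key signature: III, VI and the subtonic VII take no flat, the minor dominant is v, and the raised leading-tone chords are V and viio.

The chord is a dominant seventh chord on G#.
A dominant resolves down a perfect fifth: G# → C#. In F# minor, C# is scale degree 5, i.e. V.

V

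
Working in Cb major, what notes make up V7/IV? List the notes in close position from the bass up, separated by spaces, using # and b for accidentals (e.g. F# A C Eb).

Cb Eb Gb Bbb

V7/IV is a secondary dominant — the dominant seventh of IV. IV in Cb major is Fb, so the applied chord's root is Cb, a perfect fifth above.
Building a dominant seventh chord on Cb gives Cb-Eb-Gb-Bbb.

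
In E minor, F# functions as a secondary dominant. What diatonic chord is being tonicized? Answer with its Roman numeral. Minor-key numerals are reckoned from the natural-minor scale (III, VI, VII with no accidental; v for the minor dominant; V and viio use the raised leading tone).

V

The chord is a major triad on F#.
A dominant resolves down a perfect fifth: F# → B. In E minor, B is scale degree 5, i.e. V.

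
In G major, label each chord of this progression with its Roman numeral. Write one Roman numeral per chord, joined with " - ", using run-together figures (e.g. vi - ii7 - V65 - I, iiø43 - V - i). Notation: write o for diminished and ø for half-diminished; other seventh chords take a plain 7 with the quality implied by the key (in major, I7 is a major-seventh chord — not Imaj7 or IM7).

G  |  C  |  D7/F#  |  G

I - IV - V65 - I

G: major triad on G = scale degree 1 → I.
C has root C, degree 4 in G major, so IV.
D7/F# has root D, degree 5 in G major, so V65.
G: major triad on G = scale degree 1 → I.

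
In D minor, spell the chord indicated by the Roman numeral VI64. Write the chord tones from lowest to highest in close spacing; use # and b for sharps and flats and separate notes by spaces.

F Bb D

The numeral's case and figure indicate a major triad. In D minor its root, the sixth degree, is Bb.
That chord is spelled Bb-D-F.
The figured bass 64 indicates second inversion, placing the fifth (F) in the bass: F-Bb-D.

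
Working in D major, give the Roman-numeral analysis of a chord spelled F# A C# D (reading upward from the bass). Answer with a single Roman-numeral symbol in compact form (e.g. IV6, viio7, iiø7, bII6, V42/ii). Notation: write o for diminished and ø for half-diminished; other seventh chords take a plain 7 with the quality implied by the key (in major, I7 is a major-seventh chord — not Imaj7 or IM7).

Stacked in thirds the chord is D-F#-A-C#: a major seventh chord on D.
D is scale degree 1 in D major, and a major seventh chord on that degree is written I7.
With F# in the bass the chord is in first inversion, so the figured bass is 65.

I65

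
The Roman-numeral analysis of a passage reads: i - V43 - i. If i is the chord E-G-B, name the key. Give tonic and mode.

The anchor chord is a minor triad on E, labeled i.
If E is scale degree 1 and the mode makes that degree carry a minor triad, the tonic is E and the mode is minor.

E minor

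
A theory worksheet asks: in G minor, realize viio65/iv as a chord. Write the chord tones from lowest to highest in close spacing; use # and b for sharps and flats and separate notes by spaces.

D F Ab B

The slash marks an applied leading-tone chord: viio of iv. In G minor, iv is C, so the leading tone to it is B, a half step below.
Building a fully diminished seventh chord on B gives B-D-F-Ab.
With the 65 figure the chord is in first inversion; from the bass D upward in close position it reads D-F-Ab-B.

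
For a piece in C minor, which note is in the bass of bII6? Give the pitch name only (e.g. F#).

bII in C minor has root Db; the chord is Db-F-Ab.
The figure 6 means first inversion — the third is in the bass.

F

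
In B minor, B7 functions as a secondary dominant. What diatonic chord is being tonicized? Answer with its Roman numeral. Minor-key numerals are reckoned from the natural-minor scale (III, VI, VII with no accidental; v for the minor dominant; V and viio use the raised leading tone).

The chord is a dominant seventh chord on B.
A dominant resolves down a perfect fifth: B → E. In B minor, E is scale degree 4, i.e. iv.

iv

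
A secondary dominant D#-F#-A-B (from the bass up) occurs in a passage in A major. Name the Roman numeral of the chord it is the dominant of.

The chord is a dominant seventh chord on B.
A dominant resolves down a perfect fifth: B → E. In A major, E is scale degree 5, i.e. V.

V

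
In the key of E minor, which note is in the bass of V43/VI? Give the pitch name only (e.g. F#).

The applied chord V43/VI is rooted on G: G-B-D-F.
The figure 43 means second inversion — the fifth is in the bass.

D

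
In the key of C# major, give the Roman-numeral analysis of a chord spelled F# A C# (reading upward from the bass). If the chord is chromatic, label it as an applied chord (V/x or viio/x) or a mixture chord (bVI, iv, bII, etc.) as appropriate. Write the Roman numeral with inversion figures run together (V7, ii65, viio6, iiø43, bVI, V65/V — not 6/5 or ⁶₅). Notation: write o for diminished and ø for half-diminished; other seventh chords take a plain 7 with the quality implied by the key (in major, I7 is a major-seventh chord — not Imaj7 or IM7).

iv

Stacked in thirds the chord is F#-A-C#: a minor triad on F#.
F# is the fourth degree of C# major. This is the minor subdominant, borrowed from the parallel minor.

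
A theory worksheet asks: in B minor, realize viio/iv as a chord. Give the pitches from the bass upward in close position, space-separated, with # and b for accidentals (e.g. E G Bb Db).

The slash marks an applied leading-tone chord: viio of iv. In B minor, iv is E, so the leading tone to it is D#, a half step below.
Building a diminished triad on D# gives D#-F#-A.

D# F# A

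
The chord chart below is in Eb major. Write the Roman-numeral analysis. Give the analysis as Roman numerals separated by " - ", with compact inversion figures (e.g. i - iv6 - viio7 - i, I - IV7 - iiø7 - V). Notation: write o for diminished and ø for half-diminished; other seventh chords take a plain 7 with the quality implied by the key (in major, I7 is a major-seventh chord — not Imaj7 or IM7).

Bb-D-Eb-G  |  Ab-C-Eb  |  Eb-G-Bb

Bb-D-Eb-G: major seventh chord on Eb = scale degree 1 → I43.
Ab-C-Eb: root Ab is the subdominant; major triad there is IV.
Eb-G-Bb: root Eb is the tonic; major triad there is I.

I43 - IV - I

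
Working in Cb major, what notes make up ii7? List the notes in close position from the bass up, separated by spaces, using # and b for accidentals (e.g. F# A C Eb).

Db Fb Ab Cb

In Cb major, scale degree 2 is Db, and the diatonic chord built there is a minor seventh chord.
That chord is spelled Db-Fb-Ab-Cb.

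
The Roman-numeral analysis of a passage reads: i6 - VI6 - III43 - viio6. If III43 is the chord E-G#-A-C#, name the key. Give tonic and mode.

F# minor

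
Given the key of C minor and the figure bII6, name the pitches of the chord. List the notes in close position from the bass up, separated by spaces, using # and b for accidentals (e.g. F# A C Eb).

F Ab Db

bII6 is the Neapolitan sixth — a major triad on the lowered second degree, here in its customary first inversion. In C minor that root is Db.
So the chord is Db-F-Ab, a major triad.
The figured bass 6 indicates first inversion, placing the third (F) in the bass: F-Ab-Db.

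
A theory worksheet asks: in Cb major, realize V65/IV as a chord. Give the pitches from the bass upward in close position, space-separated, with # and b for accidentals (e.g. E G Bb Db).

The slash means an applied dominant: we want the dominant of IV. In Cb major, IV is Fb major, and its dominant is built on Cb.
Building a dominant seventh chord on Cb gives Cb-Eb-Gb-Bbb.
The figured bass 65 indicates first inversion, placing the third (Eb) in the bass: Eb-Gb-Bbb-Cb.

Eb Gb Bbb Cb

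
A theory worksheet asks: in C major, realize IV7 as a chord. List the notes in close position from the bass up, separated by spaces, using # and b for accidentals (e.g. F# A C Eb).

F A C E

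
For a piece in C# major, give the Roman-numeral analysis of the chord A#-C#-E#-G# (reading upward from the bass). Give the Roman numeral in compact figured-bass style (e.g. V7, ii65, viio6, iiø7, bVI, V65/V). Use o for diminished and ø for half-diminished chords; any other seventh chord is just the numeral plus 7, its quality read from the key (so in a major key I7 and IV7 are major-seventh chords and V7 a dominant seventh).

vi7

The pitches A#-C#-E#-G# form a minor seventh chord rooted on A#.
In C# major, A# is the submediant; the diatonic minor seventh chord there is vi7.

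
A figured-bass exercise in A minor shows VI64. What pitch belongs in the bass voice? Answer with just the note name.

C

VI in A minor has root F; the chord is F-A-C.
The figure 64 means second inversion — the fifth is in the bass.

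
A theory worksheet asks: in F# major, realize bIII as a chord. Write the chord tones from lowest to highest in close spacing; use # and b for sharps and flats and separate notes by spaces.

bIII is a major triad on the lowered third degree, borrowed from the parallel minor. In F# major that root is A.
So the chord is A-C#-E, a major triad.

A C# E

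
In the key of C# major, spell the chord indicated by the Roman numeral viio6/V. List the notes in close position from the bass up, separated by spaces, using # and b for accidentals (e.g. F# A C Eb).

A# C# F##

The slash marks an applied leading-tone chord: viio of V. In C# major, V is G#, so the leading tone to it is F##, a half step below.
Building a diminished triad on F## gives F##-A#-C#.
With the 6 figure the chord is in first inversion; from the bass A# upward in close position it reads A#-C#-F##.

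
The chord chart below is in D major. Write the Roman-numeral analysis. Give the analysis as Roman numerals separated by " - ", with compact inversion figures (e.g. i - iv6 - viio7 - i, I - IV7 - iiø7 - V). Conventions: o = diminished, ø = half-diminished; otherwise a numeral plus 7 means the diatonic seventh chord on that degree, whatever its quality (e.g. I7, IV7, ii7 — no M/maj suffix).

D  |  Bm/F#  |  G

D: root D is the tonic; major triad there is I.
Bm/F# has root B, degree 6 in D major, so vi64.
G has root G, degree 4 in D major, so IV.

I - vi64 - IV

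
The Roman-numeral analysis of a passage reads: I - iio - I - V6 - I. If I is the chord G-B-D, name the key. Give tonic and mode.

G major

I is given as G-B-D — a major triad with root G.
If G is scale degree 1 and the mode makes that degree carry a major triad, the tonic is G and the mode is major.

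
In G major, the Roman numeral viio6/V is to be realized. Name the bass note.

E

The applied chord viio6/V is rooted on C#: C#-E-G.
The figure 6 means first inversion — the third is in the bass.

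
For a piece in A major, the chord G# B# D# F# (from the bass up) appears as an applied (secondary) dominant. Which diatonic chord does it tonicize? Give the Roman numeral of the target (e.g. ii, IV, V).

The chord is a dominant seventh chord on G#.
A dominant resolves down a perfect fifth: G# → C#. In A major, C# is scale degree 3, i.e. iii.

iii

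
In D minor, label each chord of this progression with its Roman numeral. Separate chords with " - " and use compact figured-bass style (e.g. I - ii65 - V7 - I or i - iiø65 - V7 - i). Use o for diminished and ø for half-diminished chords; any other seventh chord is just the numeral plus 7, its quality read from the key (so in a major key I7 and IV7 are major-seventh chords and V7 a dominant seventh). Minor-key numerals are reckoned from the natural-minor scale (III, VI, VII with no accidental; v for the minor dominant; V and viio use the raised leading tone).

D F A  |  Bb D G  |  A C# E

i - iv6 - V

D-F-A: minor triad on D = scale degree 1 → i.
Bb-D-G: minor triad on G = scale degree 4 → iv6.
A-C#-E: root A is the dominant; major triad there is V.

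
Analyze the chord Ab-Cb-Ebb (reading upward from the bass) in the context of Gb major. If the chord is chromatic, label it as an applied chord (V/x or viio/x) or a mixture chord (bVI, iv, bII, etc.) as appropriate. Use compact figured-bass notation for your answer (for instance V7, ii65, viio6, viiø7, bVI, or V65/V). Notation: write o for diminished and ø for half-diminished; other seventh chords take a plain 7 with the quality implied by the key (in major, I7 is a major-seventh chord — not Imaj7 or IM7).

iio

Stacked in thirds the chord is Ab-Cb-Ebb: a diminished triad on Ab.
Ab is the second degree of Gb major. This is the diminished supertonic triad, borrowed from the parallel minor.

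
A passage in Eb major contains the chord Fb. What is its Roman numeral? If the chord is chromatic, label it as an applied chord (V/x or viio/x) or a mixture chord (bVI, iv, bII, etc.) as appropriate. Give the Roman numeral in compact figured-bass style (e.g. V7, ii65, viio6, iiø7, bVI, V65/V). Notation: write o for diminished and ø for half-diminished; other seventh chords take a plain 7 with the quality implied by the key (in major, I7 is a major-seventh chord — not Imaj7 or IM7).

bII

The pitches Fb-Ab-Cb form a major triad rooted on Fb.
Fb is the lowered second degree of Eb major (diatonic 2 would be F). This is the Neapolitan chord — a major triad on the lowered second degree.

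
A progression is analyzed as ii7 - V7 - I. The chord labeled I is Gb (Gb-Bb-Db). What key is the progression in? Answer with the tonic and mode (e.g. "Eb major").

Gb major

I is given as Gb-Bb-Db — a major triad with root Gb.
If Gb is scale degree 1 and the mode makes that degree carry a major triad, the tonic is Gb and the mode is major.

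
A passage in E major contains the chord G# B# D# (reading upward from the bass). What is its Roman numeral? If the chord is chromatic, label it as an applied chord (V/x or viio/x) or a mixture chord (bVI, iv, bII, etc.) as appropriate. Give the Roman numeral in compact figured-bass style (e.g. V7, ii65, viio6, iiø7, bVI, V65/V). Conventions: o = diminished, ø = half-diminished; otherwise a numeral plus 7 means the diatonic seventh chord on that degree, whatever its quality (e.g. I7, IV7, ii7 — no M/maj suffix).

V/vi

The pitches G#-B#-D# form a major triad rooted on G#.
G# is not a diatonic chord root with this quality in E major, but it lies a perfect fifth above C# (vi), so the chord functions as an applied dominant of vi.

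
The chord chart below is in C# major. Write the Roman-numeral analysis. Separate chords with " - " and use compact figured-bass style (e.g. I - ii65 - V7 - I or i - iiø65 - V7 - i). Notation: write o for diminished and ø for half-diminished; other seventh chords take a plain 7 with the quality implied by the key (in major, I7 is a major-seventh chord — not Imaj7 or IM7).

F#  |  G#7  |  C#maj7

F#: root F# is the subdominant; major triad there is IV.
G#7 has root G#, degree 5 in C# major, so V7.
C#maj7 has root C#, degree 1 in C# major, so I7.

IV - V7 - I7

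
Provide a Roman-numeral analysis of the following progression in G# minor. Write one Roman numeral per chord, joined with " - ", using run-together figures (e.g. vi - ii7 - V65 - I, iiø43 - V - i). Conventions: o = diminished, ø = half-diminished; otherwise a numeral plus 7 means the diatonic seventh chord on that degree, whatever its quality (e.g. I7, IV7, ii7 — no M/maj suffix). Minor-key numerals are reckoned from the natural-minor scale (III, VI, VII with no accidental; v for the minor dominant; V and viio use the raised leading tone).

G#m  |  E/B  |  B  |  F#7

G#m: root G# is the tonic; minor triad there is i.
E/B: major triad on E = scale degree 6 → VI64.
B has root B, degree 3 in G# minor, so III.
F#7: root F# is the subtonic; dominant seventh chord there is VII7.

i - VI64 - III - VII7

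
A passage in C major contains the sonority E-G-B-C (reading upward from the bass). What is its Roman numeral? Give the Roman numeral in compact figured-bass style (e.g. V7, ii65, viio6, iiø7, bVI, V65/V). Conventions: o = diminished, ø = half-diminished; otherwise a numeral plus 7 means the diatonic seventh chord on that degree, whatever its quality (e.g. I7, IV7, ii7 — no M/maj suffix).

I65

The pitches C-E-G-B form a major seventh chord rooted on C.
C is scale degree 1 in C major, and a major seventh chord on that degree is written I7.
With E in the bass the chord is in first inversion, so the figured bass is 65.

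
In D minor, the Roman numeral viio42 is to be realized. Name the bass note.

Bb

viio in D minor has root C#; the chord is C#-E-G-Bb.
The figure 42 means third inversion — the seventh is in the bass.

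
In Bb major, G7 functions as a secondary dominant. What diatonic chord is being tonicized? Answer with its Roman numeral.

ii

The chord is a dominant seventh chord on G.
A dominant resolves down a perfect fifth: G → C. In Bb major, C is scale degree 2, i.e. ii.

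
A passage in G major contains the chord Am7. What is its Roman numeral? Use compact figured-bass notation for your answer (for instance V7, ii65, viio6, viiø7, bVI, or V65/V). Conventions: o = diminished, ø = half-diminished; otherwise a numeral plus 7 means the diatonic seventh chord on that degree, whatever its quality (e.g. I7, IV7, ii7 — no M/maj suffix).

Stacked in thirds the chord is A-C-E-G: a minor seventh chord on A.
A is scale degree 2 in G major, and a minor seventh chord on that degree is written ii7.

ii7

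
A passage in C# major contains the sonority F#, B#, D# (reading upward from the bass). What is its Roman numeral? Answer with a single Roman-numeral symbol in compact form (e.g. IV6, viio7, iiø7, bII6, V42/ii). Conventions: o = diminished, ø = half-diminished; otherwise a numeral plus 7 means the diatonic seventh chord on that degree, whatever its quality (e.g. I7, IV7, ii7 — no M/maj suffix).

Stacked in thirds the chord is B#-D#-F#: a diminished triad on B#.
B# is scale degree 7 in C# major, and a diminished triad on that degree is written viio.
With F# in the bass the chord is in second inversion, so the figured bass is 64.

viio64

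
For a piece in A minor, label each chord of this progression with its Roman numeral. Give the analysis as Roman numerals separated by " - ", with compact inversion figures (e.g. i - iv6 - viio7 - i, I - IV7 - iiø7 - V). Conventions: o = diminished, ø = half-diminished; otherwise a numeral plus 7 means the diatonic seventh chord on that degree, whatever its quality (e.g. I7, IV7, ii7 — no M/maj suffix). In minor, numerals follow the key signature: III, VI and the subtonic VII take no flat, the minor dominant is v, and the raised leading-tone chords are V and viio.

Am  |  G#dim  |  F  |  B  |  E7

Am: root A is the tonic; minor triad there is i.
G#dim: root G# is the leading tone; diminished triad there is viio.
F has root F, degree 6 in A minor, so VI.
B: a major triad on B, the applied dominant of V → V/V.
E7 has root E, degree 5 in A minor, so V7.

i - viio - VI - V/V - V7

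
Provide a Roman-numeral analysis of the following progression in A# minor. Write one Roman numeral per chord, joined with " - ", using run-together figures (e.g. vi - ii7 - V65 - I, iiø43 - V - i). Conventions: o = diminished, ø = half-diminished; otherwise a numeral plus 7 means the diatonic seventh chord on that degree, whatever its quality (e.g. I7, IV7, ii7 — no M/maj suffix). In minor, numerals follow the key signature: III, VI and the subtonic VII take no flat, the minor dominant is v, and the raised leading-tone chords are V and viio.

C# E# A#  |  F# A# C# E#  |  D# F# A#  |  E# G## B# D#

i6 - VI7 - iv - V7

C#-E#-A#: root A# is the tonic; minor triad there is i6.
F#-A#-C#-E#: major seventh chord on F# = scale degree 6 → VI7.
D#-F#-A#: root D# is the subdominant; minor triad there is iv.
E#-G##-B#-D#: root E# is the dominant; dominant seventh chord there is V7.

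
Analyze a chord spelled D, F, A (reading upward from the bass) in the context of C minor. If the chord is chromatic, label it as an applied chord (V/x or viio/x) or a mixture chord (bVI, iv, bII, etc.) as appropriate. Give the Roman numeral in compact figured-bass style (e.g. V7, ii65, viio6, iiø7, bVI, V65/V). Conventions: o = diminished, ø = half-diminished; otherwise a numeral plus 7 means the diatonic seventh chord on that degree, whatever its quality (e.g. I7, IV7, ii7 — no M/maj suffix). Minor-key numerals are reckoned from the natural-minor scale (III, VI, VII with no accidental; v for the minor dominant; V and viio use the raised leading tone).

Stacked in thirds the chord is D-F-A: a minor triad on D.
D is the second degree of C minor. This is the minor supertonic, borrowed from the parallel major (the Dorian ii).

ii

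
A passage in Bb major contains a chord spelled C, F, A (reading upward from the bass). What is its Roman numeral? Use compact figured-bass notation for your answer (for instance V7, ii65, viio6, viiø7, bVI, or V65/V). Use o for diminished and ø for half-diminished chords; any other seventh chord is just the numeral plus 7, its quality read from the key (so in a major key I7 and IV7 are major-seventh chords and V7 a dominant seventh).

The pitches F-A-C form a major triad rooted on F.
In Bb major, F is the dominant; the diatonic major triad there is V.
With C in the bass the chord is in second inversion, so the figured bass is 64.

V64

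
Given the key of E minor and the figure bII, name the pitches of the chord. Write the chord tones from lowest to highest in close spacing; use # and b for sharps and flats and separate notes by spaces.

F A C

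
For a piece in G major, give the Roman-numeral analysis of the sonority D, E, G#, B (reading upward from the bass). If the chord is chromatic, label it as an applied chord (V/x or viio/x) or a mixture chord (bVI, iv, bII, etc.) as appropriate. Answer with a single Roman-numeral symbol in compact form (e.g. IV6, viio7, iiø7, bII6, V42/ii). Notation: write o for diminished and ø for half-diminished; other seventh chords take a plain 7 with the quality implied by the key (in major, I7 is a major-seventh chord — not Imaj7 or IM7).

V42/ii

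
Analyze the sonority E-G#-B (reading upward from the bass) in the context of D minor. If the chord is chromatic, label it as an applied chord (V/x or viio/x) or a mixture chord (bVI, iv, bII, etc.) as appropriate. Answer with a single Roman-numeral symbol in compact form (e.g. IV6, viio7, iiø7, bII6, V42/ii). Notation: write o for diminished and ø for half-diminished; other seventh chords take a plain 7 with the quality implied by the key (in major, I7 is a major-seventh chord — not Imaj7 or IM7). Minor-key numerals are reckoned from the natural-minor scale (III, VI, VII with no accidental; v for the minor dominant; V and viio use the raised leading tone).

V/V

The pitches E-G#-B form a major triad rooted on E.
E is not a diatonic chord root with this quality in D minor, but it lies a perfect fifth above A (V), so the chord functions as an applied dominant of V.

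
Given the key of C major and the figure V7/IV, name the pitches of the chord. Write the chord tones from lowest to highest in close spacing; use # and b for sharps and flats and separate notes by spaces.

C E G Bb

V7/IV is a secondary dominant — the dominant seventh of IV. IV in C major is F, so the applied chord's root is C, a perfect fifth above.
Building a dominant seventh chord on C gives C-E-G-Bb.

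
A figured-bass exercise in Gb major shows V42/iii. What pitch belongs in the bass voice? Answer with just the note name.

Eb

The applied chord V42/iii is rooted on F: F-A-C-Eb.
The figure 42 means third inversion — the seventh is in the bass.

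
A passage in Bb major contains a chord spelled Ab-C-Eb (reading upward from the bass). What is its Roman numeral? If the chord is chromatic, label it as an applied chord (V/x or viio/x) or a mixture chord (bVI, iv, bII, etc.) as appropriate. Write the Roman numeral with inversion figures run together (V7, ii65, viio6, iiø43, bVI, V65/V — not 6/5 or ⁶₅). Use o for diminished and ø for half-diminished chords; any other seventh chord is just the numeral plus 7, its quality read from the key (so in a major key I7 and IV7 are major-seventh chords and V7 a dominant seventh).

bVII

Stacked in thirds the chord is Ab-C-Eb: a major triad on Ab.
Ab is the lowered seventh degree of Bb major (diatonic 7 would be A). This is a major triad on the lowered seventh degree (the subtonic), borrowed from the parallel minor.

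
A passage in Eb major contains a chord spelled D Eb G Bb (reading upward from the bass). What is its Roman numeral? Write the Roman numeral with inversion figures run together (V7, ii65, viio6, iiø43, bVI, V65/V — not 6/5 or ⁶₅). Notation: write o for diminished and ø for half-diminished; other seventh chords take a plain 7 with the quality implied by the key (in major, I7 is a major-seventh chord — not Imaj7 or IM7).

I42

Stacked in thirds the chord is Eb-G-Bb-D: a major seventh chord on Eb.
Eb is scale degree 1 in Eb major, and a major seventh chord on that degree is written I7.
With D in the bass the chord is in third inversion, so the figured bass is 42.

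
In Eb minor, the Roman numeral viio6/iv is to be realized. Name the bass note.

Bb

The applied chord viio6/iv is rooted on G: G-Bb-Db.
The figure 6 means first inversion — the third is in the bass.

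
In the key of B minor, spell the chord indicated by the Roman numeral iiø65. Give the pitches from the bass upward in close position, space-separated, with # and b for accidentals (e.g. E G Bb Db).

E G B C#

In B minor, the second degree is C#, and the diatonic chord built there is a half-diminished seventh chord.
That chord is spelled C#-E-G-B.
With the 65 figure the chord is in first inversion; from the bass E upward in close position it reads E-G-B-C#.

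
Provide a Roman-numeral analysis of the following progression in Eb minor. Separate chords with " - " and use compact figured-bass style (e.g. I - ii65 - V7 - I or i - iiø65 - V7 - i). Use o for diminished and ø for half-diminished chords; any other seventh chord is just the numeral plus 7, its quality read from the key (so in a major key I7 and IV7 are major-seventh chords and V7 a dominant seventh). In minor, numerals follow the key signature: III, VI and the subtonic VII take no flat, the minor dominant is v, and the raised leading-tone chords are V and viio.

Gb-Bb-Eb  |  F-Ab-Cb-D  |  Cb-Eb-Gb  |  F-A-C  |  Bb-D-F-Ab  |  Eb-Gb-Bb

i6 - viio65 - VI - V/V - V7 - i

Gb-Bb-Eb has root Eb, degree 1 in Eb minor, so i6.
F-Ab-Cb-D has root D, degree 7 in Eb minor, so viio65.
Cb-Eb-Gb has root Cb, degree 6 in Eb minor, so VI.
F-A-C: a major triad on F, the applied dominant of V → V/V.
Bb-D-F-Ab: dominant seventh chord on Bb = scale degree 5 → V7.
Eb-Gb-Bb has root Eb, degree 1 in Eb minor, so i.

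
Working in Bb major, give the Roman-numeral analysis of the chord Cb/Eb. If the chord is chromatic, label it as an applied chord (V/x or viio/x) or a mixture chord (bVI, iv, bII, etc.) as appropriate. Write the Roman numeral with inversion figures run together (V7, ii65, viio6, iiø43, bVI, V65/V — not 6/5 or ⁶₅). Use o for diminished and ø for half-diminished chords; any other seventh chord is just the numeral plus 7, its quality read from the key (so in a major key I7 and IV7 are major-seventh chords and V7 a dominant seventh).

bII6

The pitches Cb-Eb-Gb form a major triad rooted on Cb.
Cb is the lowered second degree of Bb major (diatonic 2 would be C). This is the Neapolitan sixth — a major triad on the lowered second degree, here in its customary first inversion.
With Eb in the bass the chord is in first inversion, so the figured bass is 6.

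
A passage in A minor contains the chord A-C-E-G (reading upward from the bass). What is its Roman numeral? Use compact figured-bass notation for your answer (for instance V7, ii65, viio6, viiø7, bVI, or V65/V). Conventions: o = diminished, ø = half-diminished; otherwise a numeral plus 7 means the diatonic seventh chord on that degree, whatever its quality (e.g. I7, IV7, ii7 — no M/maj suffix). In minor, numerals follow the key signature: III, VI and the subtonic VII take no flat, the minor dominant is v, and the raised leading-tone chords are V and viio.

i7

Stacked in thirds the chord is A-C-E-G: a minor seventh chord on A.
A is scale degree 1 in A minor, and a minor seventh chord on that degree is written i7.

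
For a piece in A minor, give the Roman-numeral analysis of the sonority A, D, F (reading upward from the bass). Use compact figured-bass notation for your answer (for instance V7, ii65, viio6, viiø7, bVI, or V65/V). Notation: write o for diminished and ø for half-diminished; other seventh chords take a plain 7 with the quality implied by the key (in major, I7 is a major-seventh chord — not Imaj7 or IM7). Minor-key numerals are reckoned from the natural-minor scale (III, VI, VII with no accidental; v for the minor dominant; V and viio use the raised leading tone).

iv64

The pitches D-F-A form a minor triad rooted on D.
D is scale degree 4 in A minor, and a minor triad on that degree is written iv.
With A in the bass the chord is in second inversion, so the figured bass is 64.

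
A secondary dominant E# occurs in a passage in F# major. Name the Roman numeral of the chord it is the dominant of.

The chord is a major triad on E#.
A dominant resolves down a perfect fifth: E# → A#. In F# major, A# is scale degree 3, i.e. iii.

iii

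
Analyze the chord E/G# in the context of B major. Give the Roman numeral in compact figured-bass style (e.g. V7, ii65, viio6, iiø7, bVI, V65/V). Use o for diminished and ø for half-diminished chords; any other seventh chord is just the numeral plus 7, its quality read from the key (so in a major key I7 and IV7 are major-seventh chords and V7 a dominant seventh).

Stacked in thirds the chord is E-G#-B: a major triad on E.
E is scale degree 4 in B major, and a major triad on that degree is written IV.
With G# in the bass the chord is in first inversion, so the figured bass is 6.

IV6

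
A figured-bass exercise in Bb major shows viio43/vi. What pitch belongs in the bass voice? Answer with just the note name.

The applied chord viio43/vi is rooted on F#: F#-A-C-Eb.
The figure 43 means second inversion — the fifth is in the bass.

C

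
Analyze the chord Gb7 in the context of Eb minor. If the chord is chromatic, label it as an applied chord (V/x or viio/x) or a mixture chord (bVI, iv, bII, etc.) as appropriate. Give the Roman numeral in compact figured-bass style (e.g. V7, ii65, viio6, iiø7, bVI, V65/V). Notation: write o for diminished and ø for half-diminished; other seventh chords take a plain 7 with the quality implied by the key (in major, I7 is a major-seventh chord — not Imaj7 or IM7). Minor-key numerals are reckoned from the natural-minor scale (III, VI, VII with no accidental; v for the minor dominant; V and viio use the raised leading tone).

V7/VI

The pitches Gb-Bb-Db-Fb form a dominant seventh chord rooted on Gb.
Gb is not a diatonic chord root with this quality in Eb minor, but it lies a perfect fifth above Cb (VI), so the chord functions as an applied dominant of VI.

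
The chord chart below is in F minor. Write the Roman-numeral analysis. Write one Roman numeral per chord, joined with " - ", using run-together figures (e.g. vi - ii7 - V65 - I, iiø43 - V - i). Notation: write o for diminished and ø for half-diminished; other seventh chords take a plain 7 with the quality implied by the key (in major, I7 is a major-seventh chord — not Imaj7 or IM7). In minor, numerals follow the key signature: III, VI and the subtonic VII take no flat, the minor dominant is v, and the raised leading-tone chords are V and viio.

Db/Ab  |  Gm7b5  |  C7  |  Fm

VI64 - iiø7 - V7 - i

Db/Ab: major triad on Db = scale degree 6 → VI64.
Gm7b5: half-diminished seventh chord on G = scale degree 2 → iiø7.
C7: dominant seventh chord on C = scale degree 5 → V7.
Fm: root F is the tonic; minor triad there is i.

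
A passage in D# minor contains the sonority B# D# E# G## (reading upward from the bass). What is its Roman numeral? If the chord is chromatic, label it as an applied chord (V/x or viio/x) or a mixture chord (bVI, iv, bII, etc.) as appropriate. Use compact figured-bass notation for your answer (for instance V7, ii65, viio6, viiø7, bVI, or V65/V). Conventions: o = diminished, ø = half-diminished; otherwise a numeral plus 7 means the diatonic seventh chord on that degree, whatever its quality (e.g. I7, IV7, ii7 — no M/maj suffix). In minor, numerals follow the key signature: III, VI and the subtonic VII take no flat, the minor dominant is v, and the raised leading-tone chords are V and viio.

V43/V

Stacked in thirds the chord is E#-G##-B#-D#: a dominant seventh chord on E#.
E# is not a diatonic chord root with this quality in D# minor, but it lies a perfect fifth above A# (V), so the chord functions as an applied dominant of V.
With B# in the bass the chord is in second inversion, so the figured bass is 43.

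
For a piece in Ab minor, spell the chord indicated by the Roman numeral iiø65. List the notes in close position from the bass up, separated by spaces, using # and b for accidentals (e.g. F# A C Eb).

The numeral's case and figure indicate a half-diminished seventh chord. In Ab minor its root, the supertonic, is Bb.
That chord is spelled Bb-Db-Fb-Ab.
The figured bass 65 indicates first inversion, placing the third (Db) in the bass: Db-Fb-Ab-Bb.

Db Fb Ab Bb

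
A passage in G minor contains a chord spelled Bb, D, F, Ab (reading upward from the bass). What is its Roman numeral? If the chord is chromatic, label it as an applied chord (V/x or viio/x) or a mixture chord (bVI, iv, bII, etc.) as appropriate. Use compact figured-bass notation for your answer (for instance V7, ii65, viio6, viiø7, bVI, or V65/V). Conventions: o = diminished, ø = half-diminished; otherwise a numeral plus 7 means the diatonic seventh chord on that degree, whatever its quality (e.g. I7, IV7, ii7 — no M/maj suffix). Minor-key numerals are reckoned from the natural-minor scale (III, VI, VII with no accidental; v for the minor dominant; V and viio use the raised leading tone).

V7/VI

The pitches Bb-D-F-Ab form a dominant seventh chord rooted on Bb.
Bb is not a diatonic chord root with this quality in G minor, but it lies a perfect fifth above Eb (VI), so the chord functions as an applied dominant of VI.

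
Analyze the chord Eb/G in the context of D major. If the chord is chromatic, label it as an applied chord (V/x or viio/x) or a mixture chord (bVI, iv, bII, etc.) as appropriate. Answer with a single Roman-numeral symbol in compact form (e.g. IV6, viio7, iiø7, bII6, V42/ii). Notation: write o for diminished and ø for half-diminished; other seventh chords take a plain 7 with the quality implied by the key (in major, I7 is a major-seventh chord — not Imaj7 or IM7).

bII6

Stacked in thirds the chord is Eb-G-Bb: a major triad on Eb.
Eb is the lowered second degree of D major (diatonic 2 would be E). This is the Neapolitan sixth — a major triad on the lowered second degree, here in its customary first inversion.
With G in the bass the chord is in first inversion, so the figured bass is 6.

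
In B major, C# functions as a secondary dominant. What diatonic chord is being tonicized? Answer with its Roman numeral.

V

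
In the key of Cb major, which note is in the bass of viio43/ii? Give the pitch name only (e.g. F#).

Gb

The applied chord viio43/ii is rooted on C: C-Eb-Gb-Bbb.
The figure 43 means second inversion — the fifth is in the bass.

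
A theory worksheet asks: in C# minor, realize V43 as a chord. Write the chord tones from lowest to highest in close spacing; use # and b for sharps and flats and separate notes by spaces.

D# F# G# B#

In C# minor, the fifth degree is G#. The dominant is major (leading tone raised), so V is a dominant seventh chord.
That chord is spelled G#-B#-D#-F#.
The figured bass 43 indicates second inversion, placing the fifth (D#) in the bass: D#-F#-G#-B#.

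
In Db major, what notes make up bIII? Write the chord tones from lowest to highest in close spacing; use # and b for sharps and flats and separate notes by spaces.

Fb Ab Cb

bIII is a major triad on the lowered third degree, borrowed from the parallel minor. In Db major that root is Fb.
So the chord is Fb-Ab-Cb, a major triad.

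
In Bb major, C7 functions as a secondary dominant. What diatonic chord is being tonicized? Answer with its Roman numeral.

The chord is a dominant seventh chord on C.
A dominant resolves down a perfect fifth: C → F. In Bb major, F is scale degree 5, i.e. V.

V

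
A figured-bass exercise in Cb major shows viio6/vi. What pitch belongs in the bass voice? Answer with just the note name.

The applied chord viio6/vi is rooted on G: G-Bb-Db.
The figure 6 means first inversion — the third is in the bass.

Bb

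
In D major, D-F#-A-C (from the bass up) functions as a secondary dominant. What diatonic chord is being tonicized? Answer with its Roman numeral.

IV

The chord is a dominant seventh chord on D.
A dominant resolves down a perfect fifth: D → G. In D major, G is scale degree 4, i.e. IV.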